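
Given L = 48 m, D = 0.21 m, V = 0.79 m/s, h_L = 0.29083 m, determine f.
Formula: h_L = f \frac{L}{D} \frac{V^2}{2g}
Substituting knowns: 0.29083 = f·(48/0.21)·0.79²/(2·9.81)
Solving for f: f = 0.29083·2·9.81/((48/0.21)·0.79²) = 0.04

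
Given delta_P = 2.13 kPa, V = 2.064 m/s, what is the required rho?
Formula: V = \sqrt{\frac{2 \Delta P}{\rho}}
Substituting knowns: 2.064 = √(2·(2.13·1000)/rho)
Solving for rho: rho = 2·(2.13·1000)/2.064² = 1000 kg/m³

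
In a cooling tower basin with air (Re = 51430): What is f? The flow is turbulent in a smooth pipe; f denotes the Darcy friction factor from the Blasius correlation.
Formula: f = \frac{0.316}{Re^{0.25}}
f = 0.316/51430^0.25 = 0.02098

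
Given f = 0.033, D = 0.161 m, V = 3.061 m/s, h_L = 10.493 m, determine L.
Formula: h_L = f \frac{L}{D} \frac{V^2}{2g}
Substituting knowns: 10.493 = 0.033·(L/0.161)·3.061²/(2·9.81)
Solving for L: L = 10.493·2·9.81·0.161/(0.033·3.061²) = 107.2 m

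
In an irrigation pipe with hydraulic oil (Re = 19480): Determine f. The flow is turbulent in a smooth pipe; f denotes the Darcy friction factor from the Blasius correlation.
Formula: f = \frac{0.316}{Re^{0.25}}
f = 0.316/19480^0.25 = 0.02675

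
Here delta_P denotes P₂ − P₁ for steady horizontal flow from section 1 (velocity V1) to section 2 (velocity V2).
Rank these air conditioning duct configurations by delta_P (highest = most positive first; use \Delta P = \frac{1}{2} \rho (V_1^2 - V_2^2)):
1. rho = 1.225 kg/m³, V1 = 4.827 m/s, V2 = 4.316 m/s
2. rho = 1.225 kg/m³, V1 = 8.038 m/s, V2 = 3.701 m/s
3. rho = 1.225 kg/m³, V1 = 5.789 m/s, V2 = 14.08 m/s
Case 1: delta_P = 0.002862 kPa
Case 2: delta_P = 0.03118 kPa
Case 3: delta_P = -0.1009 kPa
Ranking (highest first): 2, 1, 3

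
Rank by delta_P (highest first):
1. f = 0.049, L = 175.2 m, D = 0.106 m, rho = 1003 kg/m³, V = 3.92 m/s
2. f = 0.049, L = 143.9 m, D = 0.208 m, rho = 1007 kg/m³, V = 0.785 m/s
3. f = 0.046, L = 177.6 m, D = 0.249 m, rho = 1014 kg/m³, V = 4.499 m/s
Case 1: delta_P = 624.1 kPa
Case 2: delta_P = 10.52 kPa
Case 3: delta_P = 336.7 kPa
Ranking (highest first): 1, 3, 2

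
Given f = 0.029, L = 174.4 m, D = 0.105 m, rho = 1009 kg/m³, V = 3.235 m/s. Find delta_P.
Formula: \Delta P = f \frac{L}{D} \frac{\rho V^2}{2}
delta_P = 0.029·(174.4/0.105)·0.5·1009·3.235²/1000 = 254.3 kPa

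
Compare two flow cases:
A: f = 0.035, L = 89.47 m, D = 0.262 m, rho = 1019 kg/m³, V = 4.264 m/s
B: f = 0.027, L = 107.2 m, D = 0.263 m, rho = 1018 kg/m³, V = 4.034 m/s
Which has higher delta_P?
delta_P(A) = 110.7 kPa, delta_P(B) = 91.16 kPa. Answer: A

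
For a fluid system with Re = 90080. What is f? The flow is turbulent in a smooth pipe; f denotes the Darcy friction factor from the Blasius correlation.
Formula: f = \frac{0.316}{Re^{0.25}}
f = 0.316/90080^0.25 = 0.01824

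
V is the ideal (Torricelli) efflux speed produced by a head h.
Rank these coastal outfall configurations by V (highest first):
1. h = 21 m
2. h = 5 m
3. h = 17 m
Case 1: V = 20.3 m/s
Case 2: V = 9.905 m/s
Case 3: V = 18.26 m/s
Ranking (highest first): 1, 3, 2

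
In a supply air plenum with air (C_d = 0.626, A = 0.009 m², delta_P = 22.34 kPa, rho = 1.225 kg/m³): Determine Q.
Formula: Q = C_d A \sqrt{\frac{2 \Delta P}{\rho}}
Q = 0.626·0.009·√(2·(22.34·1000)/1.225)·1000 = 1076 L/s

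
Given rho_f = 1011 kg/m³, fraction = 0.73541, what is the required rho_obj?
Formula: f_{sub} = \frac{\rho_{obj}}{\rho_f}
Substituting knowns: 0.73541 = rho_obj/1011
Solving for rho_obj: rho_obj = 0.73541·1011 = 743.5 kg/m³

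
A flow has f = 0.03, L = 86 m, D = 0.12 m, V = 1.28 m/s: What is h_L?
Formula: h_L = f \frac{L}{D} \frac{V^2}{2g}
h_L = 0.03·(86/0.12)·1.28²/(2·9.81) = 1.795 m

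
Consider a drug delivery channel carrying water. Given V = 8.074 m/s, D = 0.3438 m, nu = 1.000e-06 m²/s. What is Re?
Formula: Re = \frac{V D}{\nu}
Re = 8.074·0.3438/1.000e-06 = 2.776e+06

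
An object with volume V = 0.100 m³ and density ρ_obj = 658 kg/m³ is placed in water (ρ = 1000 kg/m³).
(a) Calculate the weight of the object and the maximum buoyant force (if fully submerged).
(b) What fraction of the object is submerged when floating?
(a) W=rho_obj*g*V=658*9.81*0.100=645.5 N; F_B(max)=rho*g*V=1000*9.81*0.100=981.0 N
(b) Floating fraction=rho_obj/rho=658/1000=0.658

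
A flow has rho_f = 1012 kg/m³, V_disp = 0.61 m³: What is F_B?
Formula: F_B = \rho_f g V_{disp}
F_B = 1012·9.81·0.61 = 6056 N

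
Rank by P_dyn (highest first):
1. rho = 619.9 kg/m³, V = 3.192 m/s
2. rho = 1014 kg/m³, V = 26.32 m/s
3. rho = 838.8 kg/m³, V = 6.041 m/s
Case 1: P_dyn = 3.158 kPa
Case 2: P_dyn = 351.2 kPa
Case 3: P_dyn = 15.31 kPa
Ranking (highest first): 2, 3, 1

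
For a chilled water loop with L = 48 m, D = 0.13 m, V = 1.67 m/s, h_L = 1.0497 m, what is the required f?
Formula: h_L = f \frac{L}{D} \frac{V^2}{2g}
Substituting knowns: 1.0497 = f·(48/0.13)·1.67²/(2·9.81)
Solving for f: f = 1.0497·2·9.81/((48/0.13)·1.67²) = 0.02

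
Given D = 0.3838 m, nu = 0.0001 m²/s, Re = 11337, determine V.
Formula: Re = \frac{V D}{\nu}
Substituting knowns: 11337 = V·0.3838/0.0001
Solving for V: V = 11337·0.0001/0.3838 = 2.954 m/s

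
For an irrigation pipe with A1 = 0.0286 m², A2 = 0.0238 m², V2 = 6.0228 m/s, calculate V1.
Formula: V_2 = \frac{A_1 V_1}{A_2}
Substituting knowns: 6.0228 = 0.0286·V1/0.0238
Solving for V1: V1 = 6.0228·0.0238/0.0286 = 5.012 m/s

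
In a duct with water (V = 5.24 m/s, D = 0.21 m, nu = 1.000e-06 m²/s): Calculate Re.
Formula: Re = \frac{V D}{\nu}
Re = 5.24·0.21/1.000e-06 = 1.100e+06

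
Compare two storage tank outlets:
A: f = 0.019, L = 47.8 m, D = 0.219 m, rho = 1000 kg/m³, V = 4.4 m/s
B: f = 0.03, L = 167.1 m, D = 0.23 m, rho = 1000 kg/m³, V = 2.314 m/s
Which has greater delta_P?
delta_P(A) = 40.14 kPa, delta_P(B) = 58.35 kPa. Answer: B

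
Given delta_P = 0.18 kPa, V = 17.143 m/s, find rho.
Formula: V = \sqrt{\frac{2 \Delta P}{\rho}}
Substituting knowns: 17.143 = √(2·(0.18·1000)/rho)
Solving for rho: rho = 2·(0.18·1000)/17.143² = 1.225 kg/m³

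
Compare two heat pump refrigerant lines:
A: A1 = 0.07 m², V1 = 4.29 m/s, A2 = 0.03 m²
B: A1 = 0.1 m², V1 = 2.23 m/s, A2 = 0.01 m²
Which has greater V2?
V2(A) = 10.01 m/s, V2(B) = 22.3 m/s. Answer: B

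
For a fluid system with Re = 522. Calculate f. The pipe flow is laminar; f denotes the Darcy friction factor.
Formula: f = \frac{64}{Re}
f = 64/522 = 0.1226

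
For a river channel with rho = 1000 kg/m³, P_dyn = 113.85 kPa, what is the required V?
Formula: P_{dyn} = \frac{1}{2} \rho V^2
Substituting knowns: 113.85 = 0.5·1000·V²/1000
Solving for V: V = √(2·(113.85·1000)/1000) = 15.09 m/s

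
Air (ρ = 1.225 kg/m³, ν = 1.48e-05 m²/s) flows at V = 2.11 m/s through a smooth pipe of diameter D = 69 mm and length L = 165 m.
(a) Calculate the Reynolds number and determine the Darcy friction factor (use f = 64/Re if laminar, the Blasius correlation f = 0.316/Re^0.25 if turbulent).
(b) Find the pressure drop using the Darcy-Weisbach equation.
(a) Re = V·D/ν = 2.11·0.069/1.48e-05 = 9837.2 → turbulent (Re > 4000); f = 0.316/Re^0.25 = 0.316/9837.2^0.25 = 0.03173
(b) Darcy-Weisbach: ΔP = f·(L/D)·½ρV²/1000 = 0.03173·(165/0.069)·½·1.225·2.11²/1000 = 0.2069 kPa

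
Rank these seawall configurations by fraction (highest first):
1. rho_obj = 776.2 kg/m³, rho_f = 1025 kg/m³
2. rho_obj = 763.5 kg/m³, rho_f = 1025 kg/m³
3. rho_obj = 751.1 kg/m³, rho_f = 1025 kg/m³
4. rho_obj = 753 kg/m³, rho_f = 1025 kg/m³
Case 1: fraction = 0.7573
Case 2: fraction = 0.7449
Case 3: fraction = 0.7328
Case 4: fraction = 0.7346
Ranking (highest first): 1, 2, 4, 3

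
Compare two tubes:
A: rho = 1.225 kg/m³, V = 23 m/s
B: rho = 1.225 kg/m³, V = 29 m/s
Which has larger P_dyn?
P_dyn(A) = 0.324 kPa, P_dyn(B) = 0.5151 kPa. Answer: B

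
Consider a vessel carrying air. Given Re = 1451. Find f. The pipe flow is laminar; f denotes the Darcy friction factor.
Formula: f = \frac{64}{Re}
f = 64/1451 = 0.04411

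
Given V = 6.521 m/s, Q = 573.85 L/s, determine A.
Formula: Q = A V
Substituting knowns: 573.85 = A·6.521·1000
Solving for A: A = (573.85/1000)/6.521 = 0.088 m²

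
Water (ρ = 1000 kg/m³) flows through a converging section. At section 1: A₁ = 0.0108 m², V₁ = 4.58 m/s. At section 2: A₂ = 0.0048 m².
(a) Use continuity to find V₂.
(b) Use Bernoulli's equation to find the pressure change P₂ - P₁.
(a) Continuity: A₁V₁=A₂V₂ -> V₂=A₁V₁/A₂=0.0108*4.58/0.0048=10.31 m/s
(b) Bernoulli: P₂-P₁=0.5*rho*(V₁^2-V₂^2)/1000=0.5*1000*(4.58^2-10.31^2)/1000=-42.66 kPa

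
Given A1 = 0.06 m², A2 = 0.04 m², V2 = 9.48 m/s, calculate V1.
Formula: V_2 = \frac{A_1 V_1}{A_2}
Substituting knowns: 9.48 = 0.06·V1/0.04
Solving for V1: V1 = 9.48·0.04/0.06 = 6.32 m/s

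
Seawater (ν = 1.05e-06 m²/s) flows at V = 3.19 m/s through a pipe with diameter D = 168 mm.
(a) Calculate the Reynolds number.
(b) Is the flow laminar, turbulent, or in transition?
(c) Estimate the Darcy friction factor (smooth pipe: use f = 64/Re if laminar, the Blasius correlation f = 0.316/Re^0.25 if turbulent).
(a) Re = V·D/ν = 3.19·0.168/1.05e-06 = 510400
(b) Flow regime: turbulent (Re > 4000)
(c) Friction factor: f = 0.316/Re^0.25 = 0.316/510400^0.25 = 0.01182 (Blasius is strictly valid for Re ≲ 1e5; used here as the smooth-pipe estimate the problem specifies)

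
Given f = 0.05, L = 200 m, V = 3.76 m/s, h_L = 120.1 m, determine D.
Formula: h_L = f \frac{L}{D} \frac{V^2}{2g}
Substituting knowns: 120.1 = 0.05·(200/D)·3.76²/(2·9.81)
Solving for D: D = 0.05·200·3.76²/(2·9.81·120.1) = 0.06 m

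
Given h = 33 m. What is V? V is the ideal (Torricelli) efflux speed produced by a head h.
Formula: V = \sqrt{2 g h}
V = √(2·9.81·33) = 25.45 m/s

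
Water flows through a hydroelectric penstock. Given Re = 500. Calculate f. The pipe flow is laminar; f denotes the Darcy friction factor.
Formula: f = \frac{64}{Re}
f = 64/500 = 0.128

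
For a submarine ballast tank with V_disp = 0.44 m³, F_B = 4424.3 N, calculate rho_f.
Formula: F_B = \rho_f g V_{disp}
Substituting knowns: 4424.3 = rho_f·9.81·0.44
Solving for rho_f: rho_f = 4424.3/(9.81·0.44) = 1025 kg/m³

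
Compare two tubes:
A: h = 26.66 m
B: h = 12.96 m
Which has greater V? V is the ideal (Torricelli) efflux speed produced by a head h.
V(A) = 22.87 m/s, V(B) = 15.95 m/s. Answer: A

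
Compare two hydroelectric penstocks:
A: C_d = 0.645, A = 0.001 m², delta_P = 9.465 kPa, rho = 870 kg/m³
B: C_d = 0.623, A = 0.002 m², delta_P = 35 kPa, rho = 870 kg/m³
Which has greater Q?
Q(A) = 3.009 L/s, Q(B) = 11.18 L/s. Answer: B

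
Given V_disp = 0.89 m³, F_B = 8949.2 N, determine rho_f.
Formula: F_B = \rho_f g V_{disp}
Substituting knowns: 8949.2 = rho_f·9.81·0.89
Solving for rho_f: rho_f = 8949.2/(9.81·0.89) = 1025 kg/m³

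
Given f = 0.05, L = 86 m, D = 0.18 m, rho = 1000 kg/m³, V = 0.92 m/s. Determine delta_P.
Formula: \Delta P = f \frac{L}{D} \frac{\rho V^2}{2}
delta_P = 0.05·(86/0.18)·0.5·1000·0.92²/1000 = 10.11 kPa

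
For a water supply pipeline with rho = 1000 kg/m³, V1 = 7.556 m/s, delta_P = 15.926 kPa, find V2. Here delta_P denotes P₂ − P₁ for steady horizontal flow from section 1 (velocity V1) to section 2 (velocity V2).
Formula: \Delta P = \frac{1}{2} \rho (V_1^2 - V_2^2)
Substituting knowns: 15.926 = 0.5·1000·(7.556² − V2²)/1000
Solving for V2: V2 = √(7.556² − 2·(15.926·1000)/1000) = 5.024 m/s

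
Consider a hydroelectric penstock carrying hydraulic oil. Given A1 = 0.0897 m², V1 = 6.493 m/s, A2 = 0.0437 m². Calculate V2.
Formula: V_2 = \frac{A_1 V_1}{A_2}
V2 = 0.0897·6.493/0.0437 = 13.33 m/s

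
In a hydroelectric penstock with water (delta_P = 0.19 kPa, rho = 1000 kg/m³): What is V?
Formula: V = \sqrt{\frac{2 \Delta P}{\rho}}
V = √(2·(0.19·1000)/1000) = 0.6164 m/s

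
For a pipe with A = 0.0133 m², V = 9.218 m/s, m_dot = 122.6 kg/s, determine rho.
Formula: \dot{m} = \rho A V
Substituting knowns: 122.6 = rho·0.0133·9.218
Solving for rho: rho = 122.6/(0.0133·9.218) = 1000 kg/m³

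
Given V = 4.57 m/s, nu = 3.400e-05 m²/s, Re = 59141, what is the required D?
Formula: Re = \frac{V D}{\nu}
Substituting knowns: 59141 = 4.57·D/3.400e-05
Solving for D: D = 59141·3.400e-05/4.57 = 0.44 m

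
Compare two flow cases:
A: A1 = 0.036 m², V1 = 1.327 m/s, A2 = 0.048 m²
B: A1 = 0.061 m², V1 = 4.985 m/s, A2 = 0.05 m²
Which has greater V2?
V2(A) = 0.9952 m/s, V2(B) = 6.082 m/s. Answer: B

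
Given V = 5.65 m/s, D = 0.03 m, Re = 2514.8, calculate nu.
Formula: Re = \frac{V D}{\nu}
Substituting knowns: 2514.8 = 5.65·0.03/nu
Solving for nu: nu = 5.65·0.03/2514.8 = 6.740e-05 m²/s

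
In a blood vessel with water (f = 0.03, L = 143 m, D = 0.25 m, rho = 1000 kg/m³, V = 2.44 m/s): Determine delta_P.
Formula: \Delta P = f \frac{L}{D} \frac{\rho V^2}{2}
delta_P = 0.03·(143/0.25)·0.5·1000·2.44²/1000 = 51.08 kPa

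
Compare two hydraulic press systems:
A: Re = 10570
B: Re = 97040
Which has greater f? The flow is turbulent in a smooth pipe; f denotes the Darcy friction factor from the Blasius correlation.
f(A) = 0.03117, f(B) = 0.0179. Answer: A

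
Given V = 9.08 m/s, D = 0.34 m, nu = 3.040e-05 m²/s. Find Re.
Formula: Re = \frac{V D}{\nu}
Re = 9.08·0.34/3.040e-05 = 101553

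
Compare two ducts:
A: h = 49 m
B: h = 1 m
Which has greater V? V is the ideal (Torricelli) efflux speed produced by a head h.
V(A) = 31.01 m/s, V(B) = 4.429 m/s. Answer: A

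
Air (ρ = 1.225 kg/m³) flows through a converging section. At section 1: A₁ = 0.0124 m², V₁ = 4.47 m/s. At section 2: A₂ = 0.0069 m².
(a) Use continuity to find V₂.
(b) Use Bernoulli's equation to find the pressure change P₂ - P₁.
(a) Continuity: A₁V₁=A₂V₂ -> V₂=A₁V₁/A₂=0.0124*4.47/0.0069=8.03 m/s
(b) Bernoulli: P₂-P₁=0.5*rho*(V₁^2-V₂^2)/1000=0.5*1.225*(4.47^2-8.03^2)/1000=-0.02726 kPa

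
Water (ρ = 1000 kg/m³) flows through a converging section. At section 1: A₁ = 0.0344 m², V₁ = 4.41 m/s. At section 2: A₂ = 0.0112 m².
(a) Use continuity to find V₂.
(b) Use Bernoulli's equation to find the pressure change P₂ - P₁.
(a) Continuity: A₁V₁=A₂V₂ -> V₂=A₁V₁/A₂=0.0344*4.41/0.0112=13.54 m/s
(b) Bernoulli: P₂-P₁=0.5*rho*(V₁^2-V₂^2)/1000=0.5*1000*(4.41^2-13.54^2)/1000=-81.94 kPa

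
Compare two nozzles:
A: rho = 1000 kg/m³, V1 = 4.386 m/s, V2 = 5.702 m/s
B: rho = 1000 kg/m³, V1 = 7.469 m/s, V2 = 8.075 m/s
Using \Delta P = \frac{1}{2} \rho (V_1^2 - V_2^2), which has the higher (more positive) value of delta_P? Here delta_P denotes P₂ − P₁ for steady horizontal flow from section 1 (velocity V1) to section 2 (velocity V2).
delta_P(A) = -6.638 kPa, delta_P(B) = -4.71 kPa. Answer: B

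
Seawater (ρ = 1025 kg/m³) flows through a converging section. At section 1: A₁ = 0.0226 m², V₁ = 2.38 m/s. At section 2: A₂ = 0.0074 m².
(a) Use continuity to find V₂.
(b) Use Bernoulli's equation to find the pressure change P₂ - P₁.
(a) Continuity: A₁V₁=A₂V₂ -> V₂=A₁V₁/A₂=0.0226*2.38/0.0074=7.27 m/s
(b) Bernoulli: P₂-P₁=0.5*rho*(V₁^2-V₂^2)/1000=0.5*1025*(2.38^2-7.27^2)/1000=-24.18 kPa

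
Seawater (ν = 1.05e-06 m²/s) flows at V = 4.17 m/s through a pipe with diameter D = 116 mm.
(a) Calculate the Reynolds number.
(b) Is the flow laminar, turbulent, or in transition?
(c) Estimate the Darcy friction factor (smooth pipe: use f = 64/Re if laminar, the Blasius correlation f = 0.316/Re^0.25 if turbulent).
(a) Re = V·D/ν = 4.17·0.116/1.05e-06 = 460690
(b) Flow regime: turbulent (Re > 4000)
(c) Friction factor: f = 0.316/Re^0.25 = 0.316/460690^0.25 = 0.01213 (Blasius is strictly valid for Re ≲ 1e5; used here as the smooth-pipe estimate the problem specifies)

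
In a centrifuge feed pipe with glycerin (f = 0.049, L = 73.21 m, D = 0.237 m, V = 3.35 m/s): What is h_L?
Formula: h_L = f \frac{L}{D} \frac{V^2}{2g}
h_L = 0.049·(73.21/0.237)·3.35²/(2·9.81) = 8.658 m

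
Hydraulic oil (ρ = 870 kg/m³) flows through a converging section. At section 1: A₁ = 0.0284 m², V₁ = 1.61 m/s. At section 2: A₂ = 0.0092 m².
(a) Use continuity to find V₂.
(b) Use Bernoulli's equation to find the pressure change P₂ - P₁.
(a) Continuity: A₁V₁=A₂V₂ -> V₂=A₁V₁/A₂=0.0284*1.61/0.0092=4.97 m/s
(b) Bernoulli: P₂-P₁=0.5*rho*(V₁^2-V₂^2)/1000=0.5*870*(1.61^2-4.97^2)/1000=-9.617 kPa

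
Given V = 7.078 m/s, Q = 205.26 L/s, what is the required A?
Formula: Q = A V
Substituting knowns: 205.26 = A·7.078·1000
Solving for A: A = (205.26/1000)/7.078 = 0.029 m²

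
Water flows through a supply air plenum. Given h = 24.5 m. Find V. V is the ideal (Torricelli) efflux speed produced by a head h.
Formula: V = \sqrt{2 g h}
V = √(2·9.81·24.5) = 21.92 m/s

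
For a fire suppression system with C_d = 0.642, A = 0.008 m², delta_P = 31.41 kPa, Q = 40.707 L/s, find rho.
Formula: Q = C_d A \sqrt{\frac{2 \Delta P}{\rho}}
Substituting knowns: 40.707 = 0.642·0.008·√(2·(31.41·1000)/rho)·1000
Solving for rho: rho = 2·(31.41·1000)/((40.707/1000)/(0.642·0.008))² = 1000 kg/m³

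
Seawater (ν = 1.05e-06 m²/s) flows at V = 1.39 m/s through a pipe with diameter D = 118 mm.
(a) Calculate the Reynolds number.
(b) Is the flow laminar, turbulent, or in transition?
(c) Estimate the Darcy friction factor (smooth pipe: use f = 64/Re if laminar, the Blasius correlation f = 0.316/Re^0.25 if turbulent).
(a) Re = V·D/ν = 1.39·0.118/1.05e-06 = 156210
(b) Flow regime: turbulent (Re > 4000)
(c) Friction factor: f = 0.316/Re^0.25 = 0.316/156210^0.25 = 0.01589 (Blasius is strictly valid for Re ≲ 1e5; used here as the smooth-pipe estimate the problem specifies)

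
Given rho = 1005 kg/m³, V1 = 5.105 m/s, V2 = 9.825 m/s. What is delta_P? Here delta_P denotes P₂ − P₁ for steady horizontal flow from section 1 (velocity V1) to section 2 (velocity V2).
Formula: \Delta P = \frac{1}{2} \rho (V_1^2 - V_2^2)
delta_P = 0.5·1005·(5.105² − 9.825²)/1000 = -35.41 kPa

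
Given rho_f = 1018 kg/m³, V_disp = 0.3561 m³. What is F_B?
Formula: F_B = \rho_f g V_{disp}
F_B = 1018·9.81·0.3561 = 3556 N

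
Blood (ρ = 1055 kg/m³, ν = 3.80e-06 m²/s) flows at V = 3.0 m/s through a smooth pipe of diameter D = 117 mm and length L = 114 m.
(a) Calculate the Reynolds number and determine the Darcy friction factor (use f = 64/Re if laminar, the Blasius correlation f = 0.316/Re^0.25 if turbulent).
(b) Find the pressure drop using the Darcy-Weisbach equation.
(a) Re = V·D/ν = 3.0·0.117/3.80e-06 = 92368 → turbulent (Re > 4000); f = 0.316/Re^0.25 = 0.316/92368^0.25 = 0.018126
(b) Darcy-Weisbach: ΔP = f·(L/D)·½ρV²/1000 = 0.018126·(114/0.117)·½·1055·3.0²/1000 = 83.85 kPa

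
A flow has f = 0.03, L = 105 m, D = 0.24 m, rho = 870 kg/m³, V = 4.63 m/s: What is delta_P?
Formula: \Delta P = f \frac{L}{D} \frac{\rho V^2}{2}
delta_P = 0.03·(105/0.24)·0.5·870·4.63²/1000 = 122.4 kPa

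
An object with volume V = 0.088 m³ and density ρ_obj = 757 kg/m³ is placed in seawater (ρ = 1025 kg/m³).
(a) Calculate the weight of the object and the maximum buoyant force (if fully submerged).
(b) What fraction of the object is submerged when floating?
(a) W=rho_obj*g*V=757*9.81*0.088=653.5 N; F_B(max)=rho*g*V=1025*9.81*0.088=884.9 N
(b) Floating fraction=rho_obj/rho=757/1025=0.739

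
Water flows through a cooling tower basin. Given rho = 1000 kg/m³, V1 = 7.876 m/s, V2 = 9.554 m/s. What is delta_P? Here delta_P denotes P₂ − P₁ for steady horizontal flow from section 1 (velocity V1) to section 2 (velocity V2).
Formula: \Delta P = \frac{1}{2} \rho (V_1^2 - V_2^2)
delta_P = 0.5·1000·(7.876² − 9.554²)/1000 = -14.62 kPa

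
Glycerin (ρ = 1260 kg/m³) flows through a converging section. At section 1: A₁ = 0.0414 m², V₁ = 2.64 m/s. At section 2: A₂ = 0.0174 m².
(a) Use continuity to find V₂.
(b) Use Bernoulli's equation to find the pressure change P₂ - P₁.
(a) Continuity: A₁V₁=A₂V₂ -> V₂=A₁V₁/A₂=0.0414*2.64/0.0174=6.28 m/s
(b) Bernoulli: P₂-P₁=0.5*rho*(V₁^2-V₂^2)/1000=0.5*1260*(2.64^2-6.28^2)/1000=-20.46 kPa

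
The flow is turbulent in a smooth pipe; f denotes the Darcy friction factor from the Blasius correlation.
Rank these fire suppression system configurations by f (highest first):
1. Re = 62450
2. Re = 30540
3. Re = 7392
Case 1: f = 0.01999
Case 2: f = 0.0239
Case 3: f = 0.03408
Ranking (highest first): 3, 2, 1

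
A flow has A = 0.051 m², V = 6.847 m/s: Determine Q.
Formula: Q = A V
Q = 0.051·6.847·1000 = 349.2 L/s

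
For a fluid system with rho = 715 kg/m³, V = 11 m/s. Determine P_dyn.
Formula: P_{dyn} = \frac{1}{2} \rho V^2
P_dyn = 0.5·715·11²/1000 = 43.26 kPa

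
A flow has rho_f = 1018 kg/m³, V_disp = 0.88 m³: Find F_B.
Formula: F_B = \rho_f g V_{disp}
F_B = 1018·9.81·0.88 = 8788 N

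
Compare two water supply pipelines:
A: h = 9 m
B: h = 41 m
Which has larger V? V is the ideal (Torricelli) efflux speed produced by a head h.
V(A) = 13.29 m/s, V(B) = 28.36 m/s. Answer: B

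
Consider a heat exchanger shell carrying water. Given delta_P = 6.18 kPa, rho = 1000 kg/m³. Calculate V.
Formula: V = \sqrt{\frac{2 \Delta P}{\rho}}
V = √(2·(6.18·1000)/1000) = 3.516 m/s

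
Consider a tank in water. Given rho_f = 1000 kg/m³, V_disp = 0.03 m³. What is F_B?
Formula: F_B = \rho_f g V_{disp}
F_B = 1000·9.81·0.03 = 294.3 N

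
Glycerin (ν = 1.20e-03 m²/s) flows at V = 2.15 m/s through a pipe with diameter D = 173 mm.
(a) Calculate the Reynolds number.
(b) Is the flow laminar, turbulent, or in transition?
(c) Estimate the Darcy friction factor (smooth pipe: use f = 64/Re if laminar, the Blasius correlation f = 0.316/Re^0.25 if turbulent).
(a) Re = V·D/ν = 2.15·0.173/1.20e-03 = 309.96
(b) Flow regime: laminar (Re < 2300)
(c) Friction factor: f = 64/Re = 64/309.96 = 0.2065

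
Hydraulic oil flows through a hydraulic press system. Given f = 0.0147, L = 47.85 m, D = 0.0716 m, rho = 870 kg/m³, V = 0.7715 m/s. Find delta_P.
Formula: \Delta P = f \frac{L}{D} \frac{\rho V^2}{2}
delta_P = 0.0147·(47.85/0.0716)·0.5·870·0.7715²/1000 = 2.544 kPa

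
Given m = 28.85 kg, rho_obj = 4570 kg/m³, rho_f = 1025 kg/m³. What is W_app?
Formula: W_{app} = mg\left(1 - \frac{\rho_f}{\rho_{obj}}\right)
W_app = 28.85·9.81·(1 − 1025/4570) = 219.5 N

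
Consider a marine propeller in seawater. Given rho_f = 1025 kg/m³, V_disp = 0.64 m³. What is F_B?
Formula: F_B = \rho_f g V_{disp}
F_B = 1025·9.81·0.64 = 6435 N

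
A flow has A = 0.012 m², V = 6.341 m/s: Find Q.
Formula: Q = A V
Q = 0.012·6.341·1000 = 76.09 L/s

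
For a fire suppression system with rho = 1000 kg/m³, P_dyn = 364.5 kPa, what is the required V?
Formula: P_{dyn} = \frac{1}{2} \rho V^2
Substituting knowns: 364.5 = 0.5·1000·V²/1000
Solving for V: V = √(2·(364.5·1000)/1000) = 27 m/s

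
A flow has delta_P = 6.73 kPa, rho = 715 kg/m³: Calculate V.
Formula: V = \sqrt{\frac{2 \Delta P}{\rho}}
V = √(2·(6.73·1000)/715) = 4.339 m/s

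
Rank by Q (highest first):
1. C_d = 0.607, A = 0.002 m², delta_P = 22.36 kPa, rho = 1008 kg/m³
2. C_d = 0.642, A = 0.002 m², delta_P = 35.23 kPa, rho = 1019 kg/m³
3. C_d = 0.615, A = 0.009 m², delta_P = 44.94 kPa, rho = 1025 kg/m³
Case 1: Q = 8.086 L/s
Case 2: Q = 10.68 L/s
Case 3: Q = 51.83 L/s
Ranking (highest first): 3, 2, 1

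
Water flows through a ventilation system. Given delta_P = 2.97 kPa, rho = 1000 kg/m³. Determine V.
Formula: V = \sqrt{\frac{2 \Delta P}{\rho}}
V = √(2·(2.97·1000)/1000) = 2.437 m/s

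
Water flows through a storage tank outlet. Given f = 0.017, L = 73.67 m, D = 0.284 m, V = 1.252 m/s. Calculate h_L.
Formula: h_L = f \frac{L}{D} \frac{V^2}{2g}
h_L = 0.017·(73.67/0.284)·1.252²/(2·9.81) = 0.3523 m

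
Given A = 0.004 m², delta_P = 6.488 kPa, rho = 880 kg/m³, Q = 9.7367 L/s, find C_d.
Formula: Q = C_d A \sqrt{\frac{2 \Delta P}{\rho}}
Substituting knowns: 9.7367 = C_d·0.004·√(2·(6.488·1000)/880)·1000
Solving for C_d: C_d = (9.7367/1000)/(0.004·√(2·(6.488·1000)/880)) = 0.6339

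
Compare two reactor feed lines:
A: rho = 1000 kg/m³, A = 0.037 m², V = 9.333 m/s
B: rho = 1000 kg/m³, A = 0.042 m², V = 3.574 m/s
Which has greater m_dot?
m_dot(A) = 345.3 kg/s, m_dot(B) = 150.1 kg/s. Answer: A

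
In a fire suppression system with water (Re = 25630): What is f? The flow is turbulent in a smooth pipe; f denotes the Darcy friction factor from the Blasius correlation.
Formula: f = \frac{0.316}{Re^{0.25}}
f = 0.316/25630^0.25 = 0.02497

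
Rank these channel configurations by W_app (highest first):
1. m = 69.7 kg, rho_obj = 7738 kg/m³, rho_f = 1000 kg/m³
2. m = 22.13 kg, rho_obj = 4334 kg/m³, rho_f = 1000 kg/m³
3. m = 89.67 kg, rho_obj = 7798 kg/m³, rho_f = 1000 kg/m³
Case 1: W_app = 595.4 N
Case 2: W_app = 167 N
Case 3: W_app = 766.9 N
Ranking (highest first): 3, 1, 2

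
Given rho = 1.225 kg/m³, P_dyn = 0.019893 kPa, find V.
Formula: P_{dyn} = \frac{1}{2} \rho V^2
Substituting knowns: 0.019893 = 0.5·1.225·V²/1000
Solving for V: V = √(2·(0.019893·1000)/1.225) = 5.699 m/s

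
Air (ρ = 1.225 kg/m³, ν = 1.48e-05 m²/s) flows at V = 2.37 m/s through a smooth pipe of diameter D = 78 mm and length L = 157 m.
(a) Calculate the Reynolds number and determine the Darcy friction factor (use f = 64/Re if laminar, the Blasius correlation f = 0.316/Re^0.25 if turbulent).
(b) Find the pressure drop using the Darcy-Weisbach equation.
(a) Re = V·D/ν = 2.37·0.078/1.48e-05 = 12491 → turbulent (Re > 4000); f = 0.316/Re^0.25 = 0.316/12491^0.25 = 0.029891
(b) Darcy-Weisbach: ΔP = f·(L/D)·½ρV²/1000 = 0.029891·(157/0.078)·½·1.225·2.37²/1000 = 0.207 kPa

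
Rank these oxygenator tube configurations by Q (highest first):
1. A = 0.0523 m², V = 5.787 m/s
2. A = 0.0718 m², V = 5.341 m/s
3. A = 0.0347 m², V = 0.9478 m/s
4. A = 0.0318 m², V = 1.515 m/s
Case 1: Q = 302.7 L/s
Case 2: Q = 383.5 L/s
Case 3: Q = 32.89 L/s
Case 4: Q = 48.18 L/s
Ranking (highest first): 2, 1, 4, 3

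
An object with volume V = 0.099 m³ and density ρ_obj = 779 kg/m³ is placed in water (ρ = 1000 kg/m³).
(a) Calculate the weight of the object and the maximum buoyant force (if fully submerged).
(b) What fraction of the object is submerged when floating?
(a) W=rho_obj*g*V=779*9.81*0.099=756.6 N; F_B(max)=rho*g*V=1000*9.81*0.099=971.2 N
(b) Floating fraction=rho_obj/rho=779/1000=0.779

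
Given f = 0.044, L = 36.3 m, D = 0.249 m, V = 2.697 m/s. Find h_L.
Formula: h_L = f \frac{L}{D} \frac{V^2}{2g}
h_L = 0.044·(36.3/0.249)·2.697²/(2·9.81) = 2.378 m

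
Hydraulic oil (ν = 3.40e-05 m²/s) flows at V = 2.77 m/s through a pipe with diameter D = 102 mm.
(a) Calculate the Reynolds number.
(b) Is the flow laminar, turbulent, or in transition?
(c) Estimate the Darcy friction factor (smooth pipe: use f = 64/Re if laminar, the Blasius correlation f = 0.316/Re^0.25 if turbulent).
(a) Re = V·D/ν = 2.77·0.102/3.40e-05 = 8310
(b) Flow regime: turbulent (Re > 4000)
(c) Friction factor: f = 0.316/Re^0.25 = 0.316/8310^0.25 = 0.0331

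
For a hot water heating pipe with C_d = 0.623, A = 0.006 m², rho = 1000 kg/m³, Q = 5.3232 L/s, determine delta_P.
Formula: Q = C_d A \sqrt{\frac{2 \Delta P}{\rho}}
Substituting knowns: 5.3232 = 0.623·0.006·√(2·(delta_P·1000)/1000)·1000
Solving for delta_P: delta_P = ((5.3232/1000)/(0.623·0.006))²·1000/2/1000 = 1.014 kPa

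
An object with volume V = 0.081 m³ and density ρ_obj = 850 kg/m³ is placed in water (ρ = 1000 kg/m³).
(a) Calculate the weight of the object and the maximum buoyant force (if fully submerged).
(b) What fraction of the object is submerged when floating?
(a) W=rho_obj*g*V=850*9.81*0.081=675.4 N; F_B(max)=rho*g*V=1000*9.81*0.081=794.6 N
(b) Floating fraction=rho_obj/rho=850/1000=0.850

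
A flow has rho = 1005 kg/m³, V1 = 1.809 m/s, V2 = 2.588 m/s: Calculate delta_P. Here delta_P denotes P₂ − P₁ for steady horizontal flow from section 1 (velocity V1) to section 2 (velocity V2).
Formula: \Delta P = \frac{1}{2} \rho (V_1^2 - V_2^2)
delta_P = 0.5·1005·(1.809² − 2.588²)/1000 = -1.721 kPa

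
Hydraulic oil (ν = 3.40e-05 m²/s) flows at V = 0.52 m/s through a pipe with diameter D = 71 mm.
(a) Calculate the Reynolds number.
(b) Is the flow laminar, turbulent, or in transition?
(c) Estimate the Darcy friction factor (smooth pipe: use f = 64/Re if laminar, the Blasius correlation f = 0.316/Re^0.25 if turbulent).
(a) Re = V·D/ν = 0.52·0.071/3.40e-05 = 1085.9
(b) Flow regime: laminar (Re < 2300)
(c) Friction factor: f = 64/Re = 64/1085.9 = 0.05894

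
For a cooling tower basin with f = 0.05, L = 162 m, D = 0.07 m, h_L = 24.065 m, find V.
Formula: h_L = f \frac{L}{D} \frac{V^2}{2g}
Substituting knowns: 24.065 = 0.05·(162/0.07)·V²/(2·9.81)
Solving for V: V = √(24.065·2·9.81/(0.05·(162/0.07))) = 2.02 m/s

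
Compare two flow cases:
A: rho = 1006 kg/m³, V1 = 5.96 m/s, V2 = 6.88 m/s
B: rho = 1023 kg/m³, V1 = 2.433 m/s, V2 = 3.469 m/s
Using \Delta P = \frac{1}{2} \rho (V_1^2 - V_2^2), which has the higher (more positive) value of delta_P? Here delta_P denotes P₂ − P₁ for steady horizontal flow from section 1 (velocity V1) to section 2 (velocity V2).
delta_P(A) = -5.942 kPa, delta_P(B) = -3.128 kPa. Answer: B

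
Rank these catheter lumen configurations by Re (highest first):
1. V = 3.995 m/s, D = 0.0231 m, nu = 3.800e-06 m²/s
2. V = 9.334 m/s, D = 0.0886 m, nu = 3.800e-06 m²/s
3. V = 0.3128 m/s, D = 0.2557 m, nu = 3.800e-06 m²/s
Case 1: Re = 24285
Case 2: Re = 217630
Case 3: Re = 21048
Ranking (highest first): 2, 1, 3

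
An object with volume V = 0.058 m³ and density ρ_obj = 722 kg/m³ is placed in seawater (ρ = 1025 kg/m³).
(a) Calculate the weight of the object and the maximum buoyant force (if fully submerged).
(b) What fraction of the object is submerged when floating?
(a) W=rho_obj*g*V=722*9.81*0.058=410.8 N; F_B(max)=rho*g*V=1025*9.81*0.058=583.2 N
(b) Floating fraction=rho_obj/rho=722/1025=0.704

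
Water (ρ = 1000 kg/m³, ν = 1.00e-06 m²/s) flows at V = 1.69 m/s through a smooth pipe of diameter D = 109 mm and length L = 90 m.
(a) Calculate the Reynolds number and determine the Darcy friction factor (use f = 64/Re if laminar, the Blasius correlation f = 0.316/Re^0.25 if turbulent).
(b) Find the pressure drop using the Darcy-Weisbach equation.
(a) Re = V·D/ν = 1.69·0.109/1.00e-06 = 184210 → turbulent (Re > 4000); f = 0.316/Re^0.25 = 0.316/184210^0.25 = 0.015253 (Blasius is strictly valid for Re ≲ 1e5; used here as the smooth-pipe estimate the problem specifies)
(b) Darcy-Weisbach: ΔP = f·(L/D)·½ρV²/1000 = 0.015253·(90/0.109)·½·1000·1.69²/1000 = 17.99 kPa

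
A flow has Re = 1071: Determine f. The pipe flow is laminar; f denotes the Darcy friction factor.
Formula: f = \frac{64}{Re}
f = 64/1071 = 0.05976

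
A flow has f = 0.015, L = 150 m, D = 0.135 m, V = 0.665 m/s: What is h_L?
Formula: h_L = f \frac{L}{D} \frac{V^2}{2g}
h_L = 0.015·(150/0.135)·0.665²/(2·9.81) = 0.3757 m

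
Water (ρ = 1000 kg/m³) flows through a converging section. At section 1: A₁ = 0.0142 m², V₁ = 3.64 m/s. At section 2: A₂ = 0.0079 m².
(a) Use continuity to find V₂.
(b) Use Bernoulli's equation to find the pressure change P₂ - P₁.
(a) Continuity: A₁V₁=A₂V₂ -> V₂=A₁V₁/A₂=0.0142*3.64/0.0079=6.54 m/s
(b) Bernoulli: P₂-P₁=0.5*rho*(V₁^2-V₂^2)/1000=0.5*1000*(3.64^2-6.54^2)/1000=-14.76 kPa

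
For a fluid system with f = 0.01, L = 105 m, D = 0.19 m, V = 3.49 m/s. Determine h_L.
Formula: h_L = f \frac{L}{D} \frac{V^2}{2g}
h_L = 0.01·(105/0.19)·3.49²/(2·9.81) = 3.431 m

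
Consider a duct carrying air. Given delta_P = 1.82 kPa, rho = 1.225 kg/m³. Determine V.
Formula: V = \sqrt{\frac{2 \Delta P}{\rho}}
V = √(2·(1.82·1000)/1.225) = 54.51 m/s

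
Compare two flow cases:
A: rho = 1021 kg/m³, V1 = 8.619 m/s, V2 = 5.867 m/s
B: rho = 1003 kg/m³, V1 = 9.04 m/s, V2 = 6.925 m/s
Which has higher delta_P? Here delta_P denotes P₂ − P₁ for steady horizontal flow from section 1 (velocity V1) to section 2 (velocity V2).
delta_P(A) = 20.35 kPa, delta_P(B) = 16.93 kPa. Answer: A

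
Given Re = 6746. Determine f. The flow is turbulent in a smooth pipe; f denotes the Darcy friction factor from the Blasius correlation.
Formula: f = \frac{0.316}{Re^{0.25}}
f = 0.316/6746^0.25 = 0.03487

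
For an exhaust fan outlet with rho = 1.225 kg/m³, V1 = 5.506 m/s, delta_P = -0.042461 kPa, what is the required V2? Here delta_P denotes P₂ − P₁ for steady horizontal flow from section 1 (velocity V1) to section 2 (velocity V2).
Formula: \Delta P = \frac{1}{2} \rho (V_1^2 - V_2^2)
Substituting knowns: -0.042461 = 0.5·1.225·(5.506² − V2²)/1000
Solving for V2: V2 = √(5.506² − 2·(-0.042461·1000)/1.225) = 9.982 m/s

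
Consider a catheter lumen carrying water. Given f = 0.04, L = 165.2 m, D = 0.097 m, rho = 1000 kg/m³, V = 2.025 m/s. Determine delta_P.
Formula: \Delta P = f \frac{L}{D} \frac{\rho V^2}{2}
delta_P = 0.04·(165.2/0.097)·0.5·1000·2.025²/1000 = 139.7 kPa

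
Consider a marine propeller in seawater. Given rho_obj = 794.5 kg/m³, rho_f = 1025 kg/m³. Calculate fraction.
Formula: f_{sub} = \frac{\rho_{obj}}{\rho_f}
fraction = 794.5/1025 = 0.7751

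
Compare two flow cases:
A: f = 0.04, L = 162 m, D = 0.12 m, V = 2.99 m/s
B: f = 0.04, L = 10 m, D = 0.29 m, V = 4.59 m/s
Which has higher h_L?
h_L(A) = 24.61 m, h_L(B) = 1.481 m. Answer: A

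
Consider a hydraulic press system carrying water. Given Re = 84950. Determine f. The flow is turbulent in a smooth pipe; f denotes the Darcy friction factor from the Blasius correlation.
Formula: f = \frac{0.316}{Re^{0.25}}
f = 0.316/84950^0.25 = 0.01851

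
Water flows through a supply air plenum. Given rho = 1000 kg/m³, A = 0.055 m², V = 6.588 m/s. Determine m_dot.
Formula: \dot{m} = \rho A V
m_dot = 1000·0.055·6.588 = 362.3 kg/s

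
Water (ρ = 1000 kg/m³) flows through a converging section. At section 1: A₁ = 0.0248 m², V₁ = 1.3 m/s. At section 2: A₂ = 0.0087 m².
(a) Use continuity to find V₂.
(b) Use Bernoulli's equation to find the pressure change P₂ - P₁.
(a) Continuity: A₁V₁=A₂V₂ -> V₂=A₁V₁/A₂=0.0248*1.3/0.0087=3.71 m/s
(b) Bernoulli: P₂-P₁=0.5*rho*(V₁^2-V₂^2)/1000=0.5*1000*(1.3^2-3.71^2)/1000=-6.037 kPa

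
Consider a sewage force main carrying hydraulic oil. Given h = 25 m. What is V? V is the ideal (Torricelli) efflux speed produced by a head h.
Formula: V = \sqrt{2 g h}
V = √(2·9.81·25) = 22.15 m/s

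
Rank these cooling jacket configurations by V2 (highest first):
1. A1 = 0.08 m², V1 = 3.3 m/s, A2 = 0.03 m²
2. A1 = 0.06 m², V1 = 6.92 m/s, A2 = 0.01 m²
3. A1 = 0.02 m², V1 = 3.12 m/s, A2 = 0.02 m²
Case 1: V2 = 8.8 m/s
Case 2: V2 = 41.52 m/s
Case 3: V2 = 3.12 m/s
Ranking (highest first): 2, 1, 3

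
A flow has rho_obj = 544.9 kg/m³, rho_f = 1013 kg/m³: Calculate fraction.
Formula: f_{sub} = \frac{\rho_{obj}}{\rho_f}
fraction = 544.9/1013 = 0.5379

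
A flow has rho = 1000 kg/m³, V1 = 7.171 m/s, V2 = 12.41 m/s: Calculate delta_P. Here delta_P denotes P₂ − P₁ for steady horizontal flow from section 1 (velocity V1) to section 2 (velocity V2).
Formula: \Delta P = \frac{1}{2} \rho (V_1^2 - V_2^2)
delta_P = 0.5·1000·(7.171² − 12.41²)/1000 = -51.29 kPa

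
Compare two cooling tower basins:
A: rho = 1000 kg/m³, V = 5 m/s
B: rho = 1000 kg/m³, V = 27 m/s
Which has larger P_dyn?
P_dyn(A) = 12.5 kPa, P_dyn(B) = 364.5 kPa. Answer: B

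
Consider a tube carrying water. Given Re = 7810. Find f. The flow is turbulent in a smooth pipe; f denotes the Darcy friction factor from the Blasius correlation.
Formula: f = \frac{0.316}{Re^{0.25}}
f = 0.316/7810^0.25 = 0.03361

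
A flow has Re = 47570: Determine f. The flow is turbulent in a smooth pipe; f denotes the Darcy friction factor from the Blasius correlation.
Formula: f = \frac{0.316}{Re^{0.25}}
f = 0.316/47570^0.25 = 0.0214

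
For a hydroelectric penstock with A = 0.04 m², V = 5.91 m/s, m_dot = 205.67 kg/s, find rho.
Formula: \dot{m} = \rho A V
Substituting knowns: 205.67 = rho·0.04·5.91
Solving for rho: rho = 205.67/(0.04·5.91) = 870 kg/m³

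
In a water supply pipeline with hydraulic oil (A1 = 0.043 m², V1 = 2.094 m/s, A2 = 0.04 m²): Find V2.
Formula: V_2 = \frac{A_1 V_1}{A_2}
V2 = 0.043·2.094/0.04 = 2.251 m/s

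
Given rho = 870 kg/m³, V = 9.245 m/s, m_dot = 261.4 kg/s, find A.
Formula: \dot{m} = \rho A V
Substituting knowns: 261.4 = 870·A·9.245
Solving for A: A = 261.4/(870·9.245) = 0.0325 m²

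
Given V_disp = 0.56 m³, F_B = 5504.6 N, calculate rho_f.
Formula: F_B = \rho_f g V_{disp}
Substituting knowns: 5504.6 = rho_f·9.81·0.56
Solving for rho_f: rho_f = 5504.6/(9.81·0.56) = 1002 kg/m³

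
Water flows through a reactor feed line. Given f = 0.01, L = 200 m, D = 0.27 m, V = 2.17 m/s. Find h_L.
Formula: h_L = f \frac{L}{D} \frac{V^2}{2g}
h_L = 0.01·(200/0.27)·2.17²/(2·9.81) = 1.778 m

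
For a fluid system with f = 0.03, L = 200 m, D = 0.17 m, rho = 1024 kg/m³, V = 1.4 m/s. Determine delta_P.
Formula: \Delta P = f \frac{L}{D} \frac{\rho V^2}{2}
delta_P = 0.03·(200/0.17)·0.5·1024·1.4²/1000 = 35.42 kPa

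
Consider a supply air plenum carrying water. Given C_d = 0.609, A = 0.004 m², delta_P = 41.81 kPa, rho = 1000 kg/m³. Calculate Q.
Formula: Q = C_d A \sqrt{\frac{2 \Delta P}{\rho}}
Q = 0.609·0.004·√(2·(41.81·1000)/1000)·1000 = 22.28 L/s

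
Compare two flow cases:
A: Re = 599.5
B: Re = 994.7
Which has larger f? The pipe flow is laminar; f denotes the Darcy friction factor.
f(A) = 0.1068, f(B) = 0.06434. Answer: A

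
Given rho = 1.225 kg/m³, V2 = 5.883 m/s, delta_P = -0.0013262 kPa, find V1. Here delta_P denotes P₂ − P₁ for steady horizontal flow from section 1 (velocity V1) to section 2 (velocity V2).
Formula: \Delta P = \frac{1}{2} \rho (V_1^2 - V_2^2)
Substituting knowns: -0.0013262 = 0.5·1.225·(V1² − 5.883²)/1000
Solving for V1: V1 = √(5.883² + 2·(-0.0013262·1000)/1.225) = 5.696 m/s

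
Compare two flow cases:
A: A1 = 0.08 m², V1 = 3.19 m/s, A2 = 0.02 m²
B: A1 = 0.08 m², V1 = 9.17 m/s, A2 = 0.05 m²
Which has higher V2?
V2(A) = 12.76 m/s, V2(B) = 14.67 m/s. Answer: B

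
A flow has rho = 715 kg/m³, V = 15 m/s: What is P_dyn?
Formula: P_{dyn} = \frac{1}{2} \rho V^2
P_dyn = 0.5·715·15²/1000 = 80.44 kPa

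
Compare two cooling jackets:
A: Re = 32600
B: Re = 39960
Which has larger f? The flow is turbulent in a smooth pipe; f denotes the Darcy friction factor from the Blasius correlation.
f(A) = 0.02352, f(B) = 0.02235. Answer: A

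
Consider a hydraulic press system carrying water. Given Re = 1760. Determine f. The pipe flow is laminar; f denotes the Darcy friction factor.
Formula: f = \frac{64}{Re}
f = 64/1760 = 0.03636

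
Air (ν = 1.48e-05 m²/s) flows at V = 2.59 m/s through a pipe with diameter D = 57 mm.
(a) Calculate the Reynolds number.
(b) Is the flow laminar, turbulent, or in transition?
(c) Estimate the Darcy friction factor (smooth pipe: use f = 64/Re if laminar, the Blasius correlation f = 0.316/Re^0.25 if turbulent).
(a) Re = V·D/ν = 2.59·0.057/1.48e-05 = 9975
(b) Flow regime: turbulent (Re > 4000)
(c) Friction factor: f = 0.316/Re^0.25 = 0.316/9975^0.25 = 0.03162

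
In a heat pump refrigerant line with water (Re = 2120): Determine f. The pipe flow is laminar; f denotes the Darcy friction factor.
Formula: f = \frac{64}{Re}
f = 64/2120 = 0.03019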